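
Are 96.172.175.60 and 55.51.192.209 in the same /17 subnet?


Mask: 255.255.128.0
96.172.175.60 AND mask = 96.172.128.0
55.51.192.209 AND mask = 55.51.128.0
No, different subnets (96.172.128.0 vs 55.51.128.0)


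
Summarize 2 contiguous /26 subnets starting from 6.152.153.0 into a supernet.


Original prefix: /26
Number of subnets: 2 = 2^1
New prefix = 26 - 1 = 25
Supernet: 6.152.153.0/25


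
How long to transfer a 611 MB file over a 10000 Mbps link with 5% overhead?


Effective throughput = 10000 * (1 - 5/100) = 9500 Mbps
File size in Mb = 611 * 8 = 4888 Mb
Time = 4888 / 9500
Time = 0.5145 seconds


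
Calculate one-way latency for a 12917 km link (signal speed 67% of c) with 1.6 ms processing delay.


Speed = 0.67 * 3e5 km/s = 201000 km/s
Propagation delay = 12917 / 201000 = 0.0643 s = 64.2637 ms
Processing delay = 1.6 ms
Total one-way latency = 65.8637 ms


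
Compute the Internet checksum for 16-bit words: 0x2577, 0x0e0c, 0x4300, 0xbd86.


Sum all words (with carry folding):
+ 0x2577 = 0x2577
+ 0x0e0c = 0x3383
+ 0x4300 = 0x7683
+ 0xbd86 = 0x340a
One's complement: ~0x340a
Checksum = 0xcbf5


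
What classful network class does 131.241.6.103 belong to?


First octet: 131
Binary: 10000011
10xxxxxx -> Class B (128-191)
Class B, default mask 255.255.0.0 (/16)


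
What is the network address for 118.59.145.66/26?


IP:   01110110.00111011.10010001.01000010
Mask: 11111111.11111111.11111111.11000000
AND operation:
Net:  01110110.00111011.10010001.01000000
Network: 118.59.145.64/26


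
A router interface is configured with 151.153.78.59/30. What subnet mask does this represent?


/30 means 30 network bits, 2 host bits
Binary: 11111111111111111111111111111100
Mask: 255.255.255.252


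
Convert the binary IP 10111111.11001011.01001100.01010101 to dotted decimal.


10111111 = 191
11001011 = 203
01001100 = 76
01010101 = 85
IP: 191.203.76.85


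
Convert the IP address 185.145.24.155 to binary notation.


185 = 10111001
145 = 10010001
24 = 00011000
155 = 10011011
Binary: 10111001.10010001.00011000.10011011


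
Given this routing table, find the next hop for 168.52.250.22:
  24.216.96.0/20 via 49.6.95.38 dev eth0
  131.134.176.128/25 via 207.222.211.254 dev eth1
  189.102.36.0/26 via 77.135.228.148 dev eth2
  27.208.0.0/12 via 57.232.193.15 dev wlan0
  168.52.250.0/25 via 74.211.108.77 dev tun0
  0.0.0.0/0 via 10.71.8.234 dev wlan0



Longest prefix match for 168.52.250.22:
  /20 24.216.96.0: no
  /25 131.134.176.128: no
  /26 189.102.36.0: no
  /12 27.208.0.0: no
  /25 168.52.250.0: MATCH
  /0 0.0.0.0: MATCH
Selected: next-hop 74.211.108.77 via tun0 (matched /25)


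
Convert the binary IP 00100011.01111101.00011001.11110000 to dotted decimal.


00100011 = 35
01111101 = 125
00011001 = 25
11110000 = 240
IP: 35.125.25.240


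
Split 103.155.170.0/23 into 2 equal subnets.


New prefix = 23 + 1 = 24
Each subnet has 256 addresses
  103.155.170.0/24
  103.155.171.0/24
Subnets: 103.155.170.0/24, 103.155.171.0/24


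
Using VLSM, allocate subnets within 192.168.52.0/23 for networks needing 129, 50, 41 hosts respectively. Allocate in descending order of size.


129 hosts -> /24 (254 usable): 192.168.52.0/24
50 hosts -> /26 (62 usable): 192.168.53.0/26
41 hosts -> /26 (62 usable): 192.168.53.64/26
Allocation: 192.168.52.0/24 (129 hosts, 254 usable); 192.168.53.0/26 (50 hosts, 62 usable); 192.168.53.64/26 (41 hosts, 62 usable)


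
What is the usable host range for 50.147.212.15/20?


Network: 50.147.208.0
Broadcast: 50.147.223.255
First usable = network + 1
Last usable = broadcast - 1
Range: 50.147.208.1 to 50.147.223.254


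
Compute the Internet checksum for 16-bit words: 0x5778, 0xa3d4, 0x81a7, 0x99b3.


Sum all words (with carry folding):
+ 0x5778 = 0x5778
+ 0xa3d4 = 0xfb4c
+ 0x81a7 = 0x7cf4
+ 0x99b3 = 0x16a8
One's complement: ~0x16a8
Checksum = 0xe957


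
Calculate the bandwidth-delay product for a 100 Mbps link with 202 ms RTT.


BDP = bandwidth * RTT
= 100 Mbps * 202 ms
= 100 * 1e6 * 202 / 1000 bits
= 20200000 bits
= 2525000 bytes
= 2465.8203 KB
BDP = 20200000 bits (2525000 bytes)


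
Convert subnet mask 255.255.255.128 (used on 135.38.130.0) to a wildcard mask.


Subnet mask: 255.255.255.128
Wildcard = 255.255.255.255 - subnet mask
255 - 255 = 0
255 - 255 = 0
255 - 255 = 0
255 - 128 = 127
Wildcard: 0.0.0.127


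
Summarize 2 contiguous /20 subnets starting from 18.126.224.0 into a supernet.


Original prefix: /20
Number of subnets: 2 = 2^1
New prefix = 20 - 1 = 19
Supernet: 18.126.224.0/19


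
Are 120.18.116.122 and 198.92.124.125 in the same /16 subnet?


Mask: 255.255.0.0
120.18.116.122 AND mask = 120.18.0.0
198.92.124.125 AND mask = 198.92.0.0
No, different subnets (120.18.0.0 vs 198.92.0.0)


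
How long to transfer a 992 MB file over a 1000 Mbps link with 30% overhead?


Effective throughput = 1000 * (1 - 30/100) = 700 Mbps
File size in Mb = 992 * 8 = 7936 Mb
Time = 7936 / 700
Time = 11.3371 seconds


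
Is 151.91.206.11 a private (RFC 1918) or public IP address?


RFC 1918 private ranges:
  10.0.0.0/8 (10.0.0.0 - 10.255.255.255)
  172.16.0.0/12 (172.16.0.0 - 172.31.255.255)
  192.168.0.0/16 (192.168.0.0 - 192.168.255.255)
Public (not in any RFC 1918 range)


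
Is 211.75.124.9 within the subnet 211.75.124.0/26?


Subnet network: 211.75.124.0
Test IP AND mask: 211.75.124.0
Yes, 211.75.124.9 is in 211.75.124.0/26


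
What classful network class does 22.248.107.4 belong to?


First octet: 22
Binary: 00010110
0xxxxxxx -> Class A (1-126)
Class A, default mask 255.0.0.0 (/8)


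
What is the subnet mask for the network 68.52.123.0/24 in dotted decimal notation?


/24 means 24 network bits, 8 host bits
Binary: 11111111111111111111111100000000
Mask: 255.255.255.0


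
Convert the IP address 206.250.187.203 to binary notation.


206 = 11001110
250 = 11111010
187 = 10111011
203 = 11001011
Binary: 11001110.11111010.10111011.11001011


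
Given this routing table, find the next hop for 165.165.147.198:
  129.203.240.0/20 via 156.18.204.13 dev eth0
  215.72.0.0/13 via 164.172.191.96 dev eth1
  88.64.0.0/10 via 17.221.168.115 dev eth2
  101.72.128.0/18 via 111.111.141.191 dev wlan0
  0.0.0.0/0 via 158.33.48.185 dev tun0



Longest prefix match for 165.165.147.198:
  /20 129.203.240.0: no
  /13 215.72.0.0: no
  /10 88.64.0.0: no
  /18 101.72.128.0: no
  /0 0.0.0.0: MATCH
Selected: next-hop 158.33.48.185 via tun0 (matched /0)


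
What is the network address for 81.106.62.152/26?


IP:   01010001.01101010.00111110.10011000
Mask: 11111111.11111111.11111111.11000000
AND operation:
Net:  01010001.01101010.00111110.10000000
Network: 81.106.62.128/26


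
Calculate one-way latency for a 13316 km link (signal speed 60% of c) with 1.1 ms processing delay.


Speed = 0.6 * 3e5 km/s = 180000 km/s
Propagation delay = 13316 / 180000 = 0.074 s = 73.9778 ms
Processing delay = 1.1 ms
Total one-way latency = 75.0778 ms


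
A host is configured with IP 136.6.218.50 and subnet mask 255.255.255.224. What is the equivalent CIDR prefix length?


Binary: 11111111.11111111.11111111.11100000
Count leading 1s
Prefix: /27


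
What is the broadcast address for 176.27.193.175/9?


Network: 176.0.0.0/9
Host bits = 23
Set all host bits to 1:
Broadcast: 176.127.255.255


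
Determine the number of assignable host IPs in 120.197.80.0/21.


Host bits = 32 - 21 = 11
Total addresses = 2^11 = 2048
Usable = total - 2 (network and broadcast)
Usable hosts: 2046


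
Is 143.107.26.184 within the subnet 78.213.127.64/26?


Subnet network: 78.213.127.64
Test IP AND mask: 143.107.26.128
No, 143.107.26.184 is not in 78.213.127.64/26


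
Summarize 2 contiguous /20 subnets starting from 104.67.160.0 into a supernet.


Original prefix: /20
Number of subnets: 2 = 2^1
New prefix = 20 - 1 = 19
Supernet: 104.67.160.0/19


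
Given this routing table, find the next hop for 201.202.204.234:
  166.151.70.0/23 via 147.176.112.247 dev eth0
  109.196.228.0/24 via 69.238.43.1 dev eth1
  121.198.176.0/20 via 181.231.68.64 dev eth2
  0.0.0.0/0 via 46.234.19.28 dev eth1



Longest prefix match for 201.202.204.234:
  /23 166.151.70.0: no
  /24 109.196.228.0: no
  /20 121.198.176.0: no
  /0 0.0.0.0: MATCH
Selected: next-hop 46.234.19.28 via eth1 (matched /0)


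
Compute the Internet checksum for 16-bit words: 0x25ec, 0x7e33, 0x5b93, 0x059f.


Sum all words (with carry folding):
+ 0x25ec = 0x25ec
+ 0x7e33 = 0xa41f
+ 0x5b93 = 0xffb2
+ 0x059f = 0x0552
One's complement: ~0x0552
Checksum = 0xfaad


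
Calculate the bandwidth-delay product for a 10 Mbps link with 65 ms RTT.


BDP = bandwidth * RTT
= 10 Mbps * 65 ms
= 10 * 1e6 * 65 / 1000 bits
= 650000 bits
= 81250 bytes
= 79.3457 KB
BDP = 650000 bits (81250 bytes)


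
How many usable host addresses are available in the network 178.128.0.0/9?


Host bits = 32 - 9 = 23
Total addresses = 2^23 = 8388608
Usable = total - 2 (network and broadcast)
Usable hosts: 8388606


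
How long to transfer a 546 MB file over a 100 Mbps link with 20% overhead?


Effective throughput = 100 * (1 - 20/100) = 80 Mbps
File size in Mb = 546 * 8 = 4368 Mb
Time = 4368 / 80
Time = 54.6 seconds


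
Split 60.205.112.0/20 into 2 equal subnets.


New prefix = 20 + 1 = 21
Each subnet has 2048 addresses
  60.205.112.0/21
  60.205.120.0/21
Subnets: 60.205.112.0/21, 60.205.120.0/21


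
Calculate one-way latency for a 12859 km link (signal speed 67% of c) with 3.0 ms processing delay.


Speed = 0.67 * 3e5 km/s = 201000 km/s
Propagation delay = 12859 / 201000 = 0.064 s = 63.9751 ms
Processing delay = 3.0 ms
Total one-way latency = 66.9751 ms


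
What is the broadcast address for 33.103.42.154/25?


Network: 33.103.42.128/25
Host bits = 7
Set all host bits to 1:
Broadcast: 33.103.42.255


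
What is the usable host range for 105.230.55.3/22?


Network: 105.230.52.0
Broadcast: 105.230.55.255
First usable = network + 1
Last usable = broadcast - 1
Range: 105.230.52.1 to 105.230.55.254


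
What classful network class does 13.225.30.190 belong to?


First octet: 13
Binary: 00001101
0xxxxxxx -> Class A (1-126)
Class A, default mask 255.0.0.0 (/8)


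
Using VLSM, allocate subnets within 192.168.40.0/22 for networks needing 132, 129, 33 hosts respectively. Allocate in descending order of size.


132 hosts -> /24 (254 usable): 192.168.40.0/24
129 hosts -> /24 (254 usable): 192.168.41.0/24
33 hosts -> /26 (62 usable): 192.168.42.0/26
Allocation: 192.168.40.0/24 (132 hosts, 254 usable); 192.168.41.0/24 (129 hosts, 254 usable); 192.168.42.0/26 (33 hosts, 62 usable)


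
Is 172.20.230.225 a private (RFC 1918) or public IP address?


RFC 1918 private ranges:
  10.0.0.0/8 (10.0.0.0 - 10.255.255.255)
  172.16.0.0/12 (172.16.0.0 - 172.31.255.255)
  192.168.0.0/16 (192.168.0.0 - 192.168.255.255)
Private (in 172.16.0.0/12)


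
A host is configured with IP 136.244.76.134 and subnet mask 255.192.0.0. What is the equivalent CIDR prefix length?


Binary: 11111111.11000000.00000000.00000000
Count leading 1s
Prefix: /10


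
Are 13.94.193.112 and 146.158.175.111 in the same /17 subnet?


Mask: 255.255.128.0
13.94.193.112 AND mask = 13.94.128.0
146.158.175.111 AND mask = 146.158.128.0
No, different subnets (13.94.128.0 vs 146.158.128.0)


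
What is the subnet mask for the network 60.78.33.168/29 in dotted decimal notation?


/29 means 29 network bits, 3 host bits
Binary: 11111111111111111111111111111000
Mask: 255.255.255.248


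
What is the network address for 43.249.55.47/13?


IP:   00101011.11111001.00110111.00101111
Mask: 11111111.11111000.00000000.00000000
AND operation:
Net:  00101011.11111000.00000000.00000000
Network: 43.248.0.0/13


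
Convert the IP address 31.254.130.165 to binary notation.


31 = 00011111
254 = 11111110
130 = 10000010
165 = 10100101
Binary: 00011111.11111110.10000010.10100101


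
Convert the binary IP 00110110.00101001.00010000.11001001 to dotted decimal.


00110110 = 54
00101001 = 41
00010000 = 16
11001001 = 201
IP: 54.41.16.201


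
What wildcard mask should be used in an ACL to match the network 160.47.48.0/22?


Subnet mask: 255.255.252.0
Wildcard = 255.255.255.255 - subnet mask
255 - 255 = 0
255 - 255 = 0
255 - 252 = 3
255 - 0 = 255
Wildcard: 0.0.3.255


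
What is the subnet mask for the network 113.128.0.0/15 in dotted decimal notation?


/15 means 15 network bits, 17 host bits
Binary: 11111111111111100000000000000000
Mask: 255.254.0.0


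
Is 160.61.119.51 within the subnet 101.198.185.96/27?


Subnet network: 101.198.185.96
Test IP AND mask: 160.61.119.32
No, 160.61.119.51 is not in 101.198.185.96/27


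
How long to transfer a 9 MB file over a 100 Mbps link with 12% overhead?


Effective throughput = 100 * (1 - 12/100) = 88 Mbps
File size in Mb = 9 * 8 = 72 Mb
Time = 72 / 88
Time = 0.8182 seconds


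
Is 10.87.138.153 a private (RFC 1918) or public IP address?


RFC 1918 private ranges:
  10.0.0.0/8 (10.0.0.0 - 10.255.255.255)
  172.16.0.0/12 (172.16.0.0 - 172.31.255.255)
  192.168.0.0/16 (192.168.0.0 - 192.168.255.255)
Private (in 10.0.0.0/8)


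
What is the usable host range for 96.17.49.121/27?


Network: 96.17.49.96
Broadcast: 96.17.49.127
First usable = network + 1
Last usable = broadcast - 1
Range: 96.17.49.97 to 96.17.49.126


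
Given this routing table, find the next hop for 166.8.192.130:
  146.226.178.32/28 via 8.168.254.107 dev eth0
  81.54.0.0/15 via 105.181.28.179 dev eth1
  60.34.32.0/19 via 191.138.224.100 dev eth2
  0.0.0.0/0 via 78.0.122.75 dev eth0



Longest prefix match for 166.8.192.130:
  /28 146.226.178.32: no
  /15 81.54.0.0: no
  /19 60.34.32.0: no
  /0 0.0.0.0: MATCH
Selected: next-hop 78.0.122.75 via eth0 (matched /0)


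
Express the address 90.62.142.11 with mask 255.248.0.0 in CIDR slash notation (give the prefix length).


Binary: 11111111.11111000.00000000.00000000
Count leading 1s
Prefix: /13


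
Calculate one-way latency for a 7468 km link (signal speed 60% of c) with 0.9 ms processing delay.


Speed = 0.6 * 3e5 km/s = 180000 km/s
Propagation delay = 7468 / 180000 = 0.0415 s = 41.4889 ms
Processing delay = 0.9 ms
Total one-way latency = 42.3889 ms


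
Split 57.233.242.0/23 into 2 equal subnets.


New prefix = 23 + 1 = 24
Each subnet has 256 addresses
  57.233.242.0/24
  57.233.243.0/24
Subnets: 57.233.242.0/24, 57.233.243.0/24


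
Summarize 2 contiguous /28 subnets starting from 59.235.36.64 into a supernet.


Original prefix: /28
Number of subnets: 2 = 2^1
New prefix = 28 - 1 = 27
Supernet: 59.235.36.64/27


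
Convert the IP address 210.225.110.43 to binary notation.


210 = 11010010
225 = 11100001
110 = 01101110
43 = 00101011
Binary: 11010010.11100001.01101110.00101011


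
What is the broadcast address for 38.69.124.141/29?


Network: 38.69.124.136/29
Host bits = 3
Set all host bits to 1:
Broadcast: 38.69.124.143


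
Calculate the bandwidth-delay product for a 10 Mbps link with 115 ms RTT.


BDP = bandwidth * RTT
= 10 Mbps * 115 ms
= 10 * 1e6 * 115 / 1000 bits
= 1150000 bits
= 143750 bytes
= 140.3809 KB
BDP = 1150000 bits (143750 bytes)


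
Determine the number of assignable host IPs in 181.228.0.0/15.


Host bits = 32 - 15 = 17
Total addresses = 2^17 = 131072
Usable = total - 2 (network and broadcast)
Usable hosts: 131070


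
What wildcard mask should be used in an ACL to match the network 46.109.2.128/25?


Subnet mask: 255.255.255.128
Wildcard = 255.255.255.255 - subnet mask
255 - 255 = 0
255 - 255 = 0
255 - 255 = 0
255 - 128 = 127
Wildcard: 0.0.0.127


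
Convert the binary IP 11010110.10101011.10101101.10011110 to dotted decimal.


11010110 = 214
10101011 = 171
10101101 = 173
10011110 = 158
IP: 214.171.173.158


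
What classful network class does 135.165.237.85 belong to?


First octet: 135
Binary: 10000111
10xxxxxx -> Class B (128-191)
Class B, default mask 255.255.0.0 (/16)


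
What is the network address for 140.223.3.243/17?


IP:   10001100.11011111.00000011.11110011
Mask: 11111111.11111111.10000000.00000000
AND operation:
Net:  10001100.11011111.00000000.00000000
Network: 140.223.0.0/17


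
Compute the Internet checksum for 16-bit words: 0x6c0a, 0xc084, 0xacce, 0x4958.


Sum all words (with carry folding):
+ 0x6c0a = 0x6c0a
+ 0xc084 = 0x2c8f
+ 0xacce = 0xd95d
+ 0x4958 = 0x22b6
One's complement: ~0x22b6
Checksum = 0xdd49


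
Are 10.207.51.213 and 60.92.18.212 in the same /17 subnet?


Mask: 255.255.128.0
10.207.51.213 AND mask = 10.207.0.0
60.92.18.212 AND mask = 60.92.0.0
No, different subnets (10.207.0.0 vs 60.92.0.0)


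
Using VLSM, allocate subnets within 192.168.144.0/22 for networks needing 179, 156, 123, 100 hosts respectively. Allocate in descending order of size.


179 hosts -> /24 (254 usable): 192.168.144.0/24
156 hosts -> /24 (254 usable): 192.168.145.0/24
123 hosts -> /25 (126 usable): 192.168.146.0/25
100 hosts -> /25 (126 usable): 192.168.146.128/25
Allocation: 192.168.144.0/24 (179 hosts, 254 usable); 192.168.145.0/24 (156 hosts, 254 usable); 192.168.146.0/25 (123 hosts, 126 usable); 192.168.146.128/25 (100 hosts, 126 usable)


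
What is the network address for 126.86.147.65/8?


IP:   01111110.01010110.10010011.01000001
Mask: 11111111.00000000.00000000.00000000
AND operation:
Net:  01111110.00000000.00000000.00000000
Network: 126.0.0.0/8


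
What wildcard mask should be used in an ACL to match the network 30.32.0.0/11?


Subnet mask: 255.224.0.0
Wildcard = 255.255.255.255 - subnet mask
255 - 255 = 0
255 - 224 = 31
255 - 0 = 255
255 - 0 = 255
Wildcard: 0.31.255.255


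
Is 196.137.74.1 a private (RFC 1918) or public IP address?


RFC 1918 private ranges:
  10.0.0.0/8 (10.0.0.0 - 10.255.255.255)
  172.16.0.0/12 (172.16.0.0 - 172.31.255.255)
  192.168.0.0/16 (192.168.0.0 - 192.168.255.255)
Public (not in any RFC 1918 range)


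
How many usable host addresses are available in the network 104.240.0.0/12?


Host bits = 32 - 12 = 20
Total addresses = 2^20 = 1048576
Usable = total - 2 (network and broadcast)
Usable hosts: 1048574


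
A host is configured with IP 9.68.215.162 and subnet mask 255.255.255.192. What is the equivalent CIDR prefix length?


Binary: 11111111.11111111.11111111.11000000
Count leading 1s
Prefix: /26


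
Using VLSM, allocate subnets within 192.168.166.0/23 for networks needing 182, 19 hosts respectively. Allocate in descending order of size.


182 hosts -> /24 (254 usable): 192.168.166.0/24
19 hosts -> /27 (30 usable): 192.168.167.0/27
Allocation: 192.168.166.0/24 (182 hosts, 254 usable); 192.168.167.0/27 (19 hosts, 30 usable)


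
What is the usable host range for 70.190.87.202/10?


Network: 70.128.0.0
Broadcast: 70.191.255.255
First usable = network + 1
Last usable = broadcast - 1
Range: 70.128.0.1 to 70.191.255.254


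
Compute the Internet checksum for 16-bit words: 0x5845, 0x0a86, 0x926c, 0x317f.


Sum all words (with carry folding):
+ 0x5845 = 0x5845
+ 0x0a86 = 0x62cb
+ 0x926c = 0xf537
+ 0x317f = 0x26b7
One's complement: ~0x26b7
Checksum = 0xd948


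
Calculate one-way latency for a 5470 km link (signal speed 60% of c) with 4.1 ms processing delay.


Speed = 0.6 * 3e5 km/s = 180000 km/s
Propagation delay = 5470 / 180000 = 0.0304 s = 30.3889 ms
Processing delay = 4.1 ms
Total one-way latency = 34.4889 ms


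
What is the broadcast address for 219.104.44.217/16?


Network: 219.104.0.0/16
Host bits = 16
Set all host bits to 1:
Broadcast: 219.104.255.255


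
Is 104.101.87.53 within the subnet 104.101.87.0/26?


Subnet network: 104.101.87.0
Test IP AND mask: 104.101.87.0
Yes, 104.101.87.53 is in 104.101.87.0/26


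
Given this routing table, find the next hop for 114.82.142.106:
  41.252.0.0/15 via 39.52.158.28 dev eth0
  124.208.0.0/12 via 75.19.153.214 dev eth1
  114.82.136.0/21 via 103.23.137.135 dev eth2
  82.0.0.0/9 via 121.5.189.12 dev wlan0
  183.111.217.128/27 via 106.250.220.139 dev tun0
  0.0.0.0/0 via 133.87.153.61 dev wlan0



Longest prefix match for 114.82.142.106:
  /15 41.252.0.0: no
  /12 124.208.0.0: no
  /21 114.82.136.0: MATCH
  /9 82.0.0.0: no
  /27 183.111.217.128: no
  /0 0.0.0.0: MATCH
Selected: next-hop 103.23.137.135 via eth2 (matched /21)


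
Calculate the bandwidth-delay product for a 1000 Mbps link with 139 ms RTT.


BDP = bandwidth * RTT
= 1000 Mbps * 139 ms
= 1000 * 1e6 * 139 / 1000 bits
= 139000000 bits
= 17375000 bytes
= 16967.7734 KB
BDP = 139000000 bits (17375000 bytes)


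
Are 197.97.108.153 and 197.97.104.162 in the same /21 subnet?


Mask: 255.255.248.0
197.97.108.153 AND mask = 197.97.104.0
197.97.104.162 AND mask = 197.97.104.0
Yes, same subnet (197.97.104.0)


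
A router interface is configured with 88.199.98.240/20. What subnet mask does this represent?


/20 means 20 network bits, 12 host bits
Binary: 11111111111111111111000000000000
Mask: 255.255.240.0


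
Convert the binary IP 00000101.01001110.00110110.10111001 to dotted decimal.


00000101 = 5
01001110 = 78
00110110 = 54
10111001 = 185
IP: 5.78.54.185


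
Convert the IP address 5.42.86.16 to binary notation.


5 = 00000101
42 = 00101010
86 = 01010110
16 = 00010000
Binary: 00000101.00101010.01010110.00010000


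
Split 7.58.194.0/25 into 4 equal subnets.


New prefix = 25 + 2 = 27
Each subnet has 32 addresses
  7.58.194.0/27
  7.58.194.32/27
  7.58.194.64/27
  7.58.194.96/27
Subnets: 7.58.194.0/27, 7.58.194.32/27, 7.58.194.64/27, 7.58.194.96/27


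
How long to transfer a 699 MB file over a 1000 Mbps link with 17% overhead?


Effective throughput = 1000 * (1 - 17/100) = 830 Mbps
File size in Mb = 699 * 8 = 5592 Mb
Time = 5592 / 830
Time = 6.7373 seconds


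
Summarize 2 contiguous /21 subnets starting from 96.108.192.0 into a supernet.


Original prefix: /21
Number of subnets: 2 = 2^1
New prefix = 21 - 1 = 20
Supernet: 96.108.192.0/20


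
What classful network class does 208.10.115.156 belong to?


First octet: 208
Binary: 11010000
110xxxxx -> Class C (192-223)
Class C, default mask 255.255.255.0 (/24)


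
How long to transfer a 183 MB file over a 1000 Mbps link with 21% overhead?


Effective throughput = 1000 * (1 - 21/100) = 790 Mbps
File size in Mb = 183 * 8 = 1464 Mb
Time = 1464 / 790
Time = 1.8532 seconds


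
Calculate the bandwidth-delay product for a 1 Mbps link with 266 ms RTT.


BDP = bandwidth * RTT
= 1 Mbps * 266 ms
= 1 * 1e6 * 266 / 1000 bits
= 266000 bits
= 33250 bytes
= 32.4707 KB
BDP = 266000 bits (33250 bytes)


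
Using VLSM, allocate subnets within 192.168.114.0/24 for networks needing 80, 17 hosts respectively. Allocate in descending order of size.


80 hosts -> /25 (126 usable): 192.168.114.0/25
17 hosts -> /27 (30 usable): 192.168.114.128/27
Allocation: 192.168.114.0/25 (80 hosts, 126 usable); 192.168.114.128/27 (17 hosts, 30 usable)


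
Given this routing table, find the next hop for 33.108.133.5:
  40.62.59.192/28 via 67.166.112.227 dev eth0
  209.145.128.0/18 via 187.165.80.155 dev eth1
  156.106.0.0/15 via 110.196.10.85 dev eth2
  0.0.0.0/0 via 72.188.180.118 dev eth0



Longest prefix match for 33.108.133.5:
  /28 40.62.59.192: no
  /18 209.145.128.0: no
  /15 156.106.0.0: no
  /0 0.0.0.0: MATCH
Selected: next-hop 72.188.180.118 via eth0 (matched /0)


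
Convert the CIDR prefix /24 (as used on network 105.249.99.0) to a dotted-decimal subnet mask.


/24 means 24 network bits, 8 host bits
Binary: 11111111111111111111111100000000
Mask: 255.255.255.0


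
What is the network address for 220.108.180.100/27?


IP:   11011100.01101100.10110100.01100100
Mask: 11111111.11111111.11111111.11100000
AND operation:
Net:  11011100.01101100.10110100.01100000
Network: 220.108.180.96/27


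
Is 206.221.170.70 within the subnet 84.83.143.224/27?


Subnet network: 84.83.143.224
Test IP AND mask: 206.221.170.64
No, 206.221.170.70 is not in 84.83.143.224/27


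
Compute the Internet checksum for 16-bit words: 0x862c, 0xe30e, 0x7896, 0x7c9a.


Sum all words (with carry folding):
+ 0x862c = 0x862c
+ 0xe30e = 0x693b
+ 0x7896 = 0xe1d1
+ 0x7c9a = 0x5e6c
One's complement: ~0x5e6c
Checksum = 0xa193


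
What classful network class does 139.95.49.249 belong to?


First octet: 139
Binary: 10001011
10xxxxxx -> Class B (128-191)
Class B, default mask 255.255.0.0 (/16)


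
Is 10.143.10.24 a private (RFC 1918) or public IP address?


RFC 1918 private ranges:
  10.0.0.0/8 (10.0.0.0 - 10.255.255.255)
  172.16.0.0/12 (172.16.0.0 - 172.31.255.255)
  192.168.0.0/16 (192.168.0.0 - 192.168.255.255)
Private (in 10.0.0.0/8)


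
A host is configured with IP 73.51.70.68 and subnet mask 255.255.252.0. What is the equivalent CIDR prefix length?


Binary: 11111111.11111111.11111100.00000000
Count leading 1s
Prefix: /22


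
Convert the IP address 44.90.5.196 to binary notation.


44 = 00101100
90 = 01011010
5 = 00000101
196 = 11000100
Binary: 00101100.01011010.00000101.11000100


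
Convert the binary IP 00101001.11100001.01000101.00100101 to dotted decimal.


00101001 = 41
11100001 = 225
01000101 = 69
00100101 = 37
IP: 41.225.69.37


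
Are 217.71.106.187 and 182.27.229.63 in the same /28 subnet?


Mask: 255.255.255.240
217.71.106.187 AND mask = 217.71.106.176
182.27.229.63 AND mask = 182.27.229.48
No, different subnets (217.71.106.176 vs 182.27.229.48)


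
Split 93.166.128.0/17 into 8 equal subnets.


New prefix = 17 + 3 = 20
Each subnet has 4096 addresses
  93.166.128.0/20
  93.166.144.0/20
  93.166.160.0/20
  93.166.176.0/20
  93.166.192.0/20
  93.166.208.0/20
  93.166.224.0/20
  93.166.240.0/20
Subnets: 93.166.128.0/20, 93.166.144.0/20, 93.166.160.0/20, 93.166.176.0/20, 93.166.192.0/20, 93.166.208.0/20, 93.166.224.0/20, 93.166.240.0/20


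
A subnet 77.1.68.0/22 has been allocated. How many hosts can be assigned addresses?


Host bits = 32 - 22 = 10
Total addresses = 2^10 = 1024
Usable = total - 2 (network and broadcast)
Usable hosts: 1022


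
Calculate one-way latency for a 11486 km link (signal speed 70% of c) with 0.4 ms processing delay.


Speed = 0.7 * 3e5 km/s = 210000 km/s
Propagation delay = 11486 / 210000 = 0.0547 s = 54.6952 ms
Processing delay = 0.4 ms
Total one-way latency = 55.0952 ms


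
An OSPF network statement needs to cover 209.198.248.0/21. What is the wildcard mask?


Subnet mask: 255.255.248.0
Wildcard = 255.255.255.255 - subnet mask
255 - 255 = 0
255 - 255 = 0
255 - 248 = 7
255 - 0 = 255
Wildcard: 0.0.7.255


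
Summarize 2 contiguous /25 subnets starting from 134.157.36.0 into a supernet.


Original prefix: /25
Number of subnets: 2 = 2^1
New prefix = 25 - 1 = 24
Supernet: 134.157.36.0/24


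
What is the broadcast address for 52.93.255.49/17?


Network: 52.93.128.0/17
Host bits = 15
Set all host bits to 1:
Broadcast: 52.93.255.255


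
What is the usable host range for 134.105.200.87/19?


Network: 134.105.192.0
Broadcast: 134.105.223.255
First usable = network + 1
Last usable = broadcast - 1
Range: 134.105.192.1 to 134.105.223.254


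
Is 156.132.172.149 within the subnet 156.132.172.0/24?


Subnet network: 156.132.172.0
Test IP AND mask: 156.132.172.0
Yes, 156.132.172.149 is in 156.132.172.0/24


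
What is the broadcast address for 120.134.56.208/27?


Network: 120.134.56.192/27
Host bits = 5
Set all host bits to 1:
Broadcast: 120.134.56.223


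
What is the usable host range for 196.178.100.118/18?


Network: 196.178.64.0
Broadcast: 196.178.127.255
First usable = network + 1
Last usable = broadcast - 1
Range: 196.178.64.1 to 196.178.127.254


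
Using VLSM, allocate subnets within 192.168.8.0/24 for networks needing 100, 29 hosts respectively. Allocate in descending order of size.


100 hosts -> /25 (126 usable): 192.168.8.0/25
29 hosts -> /27 (30 usable): 192.168.8.128/27
Allocation: 192.168.8.0/25 (100 hosts, 126 usable); 192.168.8.128/27 (29 hosts, 30 usable)


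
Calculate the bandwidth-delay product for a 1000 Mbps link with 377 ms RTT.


BDP = bandwidth * RTT
= 1000 Mbps * 377 ms
= 1000 * 1e6 * 377 / 1000 bits
= 377000000 bits
= 47125000 bytes
= 46020.5078 KB
BDP = 377000000 bits (47125000 bytes)


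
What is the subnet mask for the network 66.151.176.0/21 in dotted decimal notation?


/21 means 21 network bits, 11 host bits
Binary: 11111111111111111111100000000000
Mask: 255.255.248.0


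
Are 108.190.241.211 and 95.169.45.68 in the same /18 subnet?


Mask: 255.255.192.0
108.190.241.211 AND mask = 108.190.192.0
95.169.45.68 AND mask = 95.169.0.0
No, different subnets (108.190.192.0 vs 95.169.0.0)


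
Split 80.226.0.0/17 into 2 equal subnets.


New prefix = 17 + 1 = 18
Each subnet has 16384 addresses
  80.226.0.0/18
  80.226.64.0/18
Subnets: 80.226.0.0/18, 80.226.64.0/18


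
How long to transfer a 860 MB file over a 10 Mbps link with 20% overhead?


Effective throughput = 10 * (1 - 20/100) = 8 Mbps
File size in Mb = 860 * 8 = 6880 Mb
Time = 6880 / 8
Time = 860 seconds


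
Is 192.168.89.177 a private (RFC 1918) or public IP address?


RFC 1918 private ranges:
  10.0.0.0/8 (10.0.0.0 - 10.255.255.255)
  172.16.0.0/12 (172.16.0.0 - 172.31.255.255)
  192.168.0.0/16 (192.168.0.0 - 192.168.255.255)
Private (in 192.168.0.0/16)


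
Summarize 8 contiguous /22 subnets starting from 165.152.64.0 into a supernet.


Original prefix: /22
Number of subnets: 8 = 2^3
New prefix = 22 - 3 = 19
Supernet: 165.152.64.0/19


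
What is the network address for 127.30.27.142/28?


IP:   01111111.00011110.00011011.10001110
Mask: 11111111.11111111.11111111.11110000
AND operation:
Net:  01111111.00011110.00011011.10000000
Network: 127.30.27.128/28


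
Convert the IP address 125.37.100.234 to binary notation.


125 = 01111101
37 = 00100101
100 = 01100100
234 = 11101010
Binary: 01111101.00100101.01100100.11101010


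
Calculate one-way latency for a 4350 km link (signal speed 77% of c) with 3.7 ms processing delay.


Speed = 0.77 * 3e5 km/s = 231000 km/s
Propagation delay = 4350 / 231000 = 0.0188 s = 18.8312 ms
Processing delay = 3.7 ms
Total one-way latency = 22.5312 ms


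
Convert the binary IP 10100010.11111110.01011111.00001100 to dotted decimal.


10100010 = 162
11111110 = 254
01011111 = 95
00001100 = 12
IP: 162.254.95.12


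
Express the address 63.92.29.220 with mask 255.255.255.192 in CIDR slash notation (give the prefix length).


Binary: 11111111.11111111.11111111.11000000
Count leading 1s
Prefix: /26


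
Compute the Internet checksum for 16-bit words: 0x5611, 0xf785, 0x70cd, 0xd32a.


Sum all words (with carry folding):
+ 0x5611 = 0x5611
+ 0xf785 = 0x4d97
+ 0x70cd = 0xbe64
+ 0xd32a = 0x918f
One's complement: ~0x918f
Checksum = 0x6e70


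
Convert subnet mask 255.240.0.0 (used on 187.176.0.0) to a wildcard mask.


Subnet mask: 255.240.0.0
Wildcard = 255.255.255.255 - subnet mask
255 - 255 = 0
255 - 240 = 15
255 - 0 = 255
255 - 0 = 255
Wildcard: 0.15.255.255


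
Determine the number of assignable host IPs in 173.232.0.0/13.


Host bits = 32 - 13 = 19
Total addresses = 2^19 = 524288
Usable = total - 2 (network and broadcast)
Usable hosts: 524286


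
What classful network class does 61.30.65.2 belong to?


First octet: 61
Binary: 00111101
0xxxxxxx -> Class A (1-126)
Class A, default mask 255.0.0.0 (/8)


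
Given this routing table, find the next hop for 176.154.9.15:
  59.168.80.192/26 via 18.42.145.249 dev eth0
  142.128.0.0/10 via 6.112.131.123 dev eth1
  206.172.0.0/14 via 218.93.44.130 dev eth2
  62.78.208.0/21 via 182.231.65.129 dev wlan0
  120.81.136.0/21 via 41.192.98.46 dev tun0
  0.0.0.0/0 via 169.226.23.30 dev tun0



Longest prefix match for 176.154.9.15:
  /26 59.168.80.192: no
  /10 142.128.0.0: no
  /14 206.172.0.0: no
  /21 62.78.208.0: no
  /21 120.81.136.0: no
  /0 0.0.0.0: MATCH
Selected: next-hop 169.226.23.30 via tun0 (matched /0)


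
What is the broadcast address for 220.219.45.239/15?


Network: 220.218.0.0/15
Host bits = 17
Set all host bits to 1:
Broadcast: 220.219.255.255


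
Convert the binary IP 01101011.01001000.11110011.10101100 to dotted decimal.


01101011 = 107
01001000 = 72
11110011 = 243
10101100 = 172
IP: 107.72.243.172


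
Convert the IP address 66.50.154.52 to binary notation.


66 = 01000010
50 = 00110010
154 = 10011010
52 = 00110100
Binary: 01000010.00110010.10011010.00110100


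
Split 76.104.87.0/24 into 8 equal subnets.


New prefix = 24 + 3 = 27
Each subnet has 32 addresses
  76.104.87.0/27
  76.104.87.32/27
  76.104.87.64/27
  76.104.87.96/27
  76.104.87.128/27
  76.104.87.160/27
  76.104.87.192/27
  76.104.87.224/27
Subnets: 76.104.87.0/27, 76.104.87.32/27, 76.104.87.64/27, 76.104.87.96/27, 76.104.87.128/27, 76.104.87.160/27, 76.104.87.192/27, 76.104.87.224/27


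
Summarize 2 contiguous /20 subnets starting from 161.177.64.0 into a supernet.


Original prefix: /20
Number of subnets: 2 = 2^1
New prefix = 20 - 1 = 19
Supernet: 161.177.64.0/19


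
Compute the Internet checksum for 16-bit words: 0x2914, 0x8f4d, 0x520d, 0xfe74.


Sum all words (with carry folding):
+ 0x2914 = 0x2914
+ 0x8f4d = 0xb861
+ 0x520d = 0x0a6f
+ 0xfe74 = 0x08e4
One's complement: ~0x08e4
Checksum = 0xf71b


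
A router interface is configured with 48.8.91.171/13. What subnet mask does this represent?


/13 means 13 network bits, 19 host bits
Binary: 11111111111110000000000000000000
Mask: 255.248.0.0


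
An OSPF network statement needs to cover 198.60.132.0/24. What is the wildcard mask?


Subnet mask: 255.255.255.0
Wildcard = 255.255.255.255 - subnet mask
255 - 255 = 0
255 - 255 = 0
255 - 255 = 0
255 - 0 = 255
Wildcard: 0.0.0.255


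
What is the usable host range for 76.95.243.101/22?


Network: 76.95.240.0
Broadcast: 76.95.243.255
First usable = network + 1
Last usable = broadcast - 1
Range: 76.95.240.1 to 76.95.243.254


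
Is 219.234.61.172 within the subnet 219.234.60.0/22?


Subnet network: 219.234.60.0
Test IP AND mask: 219.234.60.0
Yes, 219.234.61.172 is in 219.234.60.0/22


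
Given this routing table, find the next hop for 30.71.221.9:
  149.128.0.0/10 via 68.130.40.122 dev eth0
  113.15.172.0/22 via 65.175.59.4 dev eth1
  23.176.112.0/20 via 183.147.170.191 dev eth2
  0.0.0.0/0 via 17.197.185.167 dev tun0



Longest prefix match for 30.71.221.9:
  /10 149.128.0.0: no
  /22 113.15.172.0: no
  /20 23.176.112.0: no
  /0 0.0.0.0: MATCH
Selected: next-hop 17.197.185.167 via tun0 (matched /0)


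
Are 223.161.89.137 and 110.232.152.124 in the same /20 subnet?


Mask: 255.255.240.0
223.161.89.137 AND mask = 223.161.80.0
110.232.152.124 AND mask = 110.232.144.0
No, different subnets (223.161.80.0 vs 110.232.144.0)


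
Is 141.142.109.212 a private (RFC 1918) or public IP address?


RFC 1918 private ranges:
  10.0.0.0/8 (10.0.0.0 - 10.255.255.255)
  172.16.0.0/12 (172.16.0.0 - 172.31.255.255)
  192.168.0.0/16 (192.168.0.0 - 192.168.255.255)
Public (not in any RFC 1918 range)


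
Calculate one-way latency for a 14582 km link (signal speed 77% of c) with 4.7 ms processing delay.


Speed = 0.77 * 3e5 km/s = 231000 km/s
Propagation delay = 14582 / 231000 = 0.0631 s = 63.1255 ms
Processing delay = 4.7 ms
Total one-way latency = 67.8255 ms


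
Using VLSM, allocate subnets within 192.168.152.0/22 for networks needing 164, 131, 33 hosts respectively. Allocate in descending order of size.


164 hosts -> /24 (254 usable): 192.168.152.0/24
131 hosts -> /24 (254 usable): 192.168.153.0/24
33 hosts -> /26 (62 usable): 192.168.154.0/26
Allocation: 192.168.152.0/24 (164 hosts, 254 usable); 192.168.153.0/24 (131 hosts, 254 usable); 192.168.154.0/26 (33 hosts, 62 usable)


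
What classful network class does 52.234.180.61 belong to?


First octet: 52
Binary: 00110100
0xxxxxxx -> Class A (1-126)
Class A, default mask 255.0.0.0 (/8)


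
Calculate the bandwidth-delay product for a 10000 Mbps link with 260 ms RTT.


BDP = bandwidth * RTT
= 10000 Mbps * 260 ms
= 10000 * 1e6 * 260 / 1000 bits
= 2600000000 bits
= 325000000 bytes
= 317382.8125 KB
BDP = 2600000000 bits (325000000 bytes)


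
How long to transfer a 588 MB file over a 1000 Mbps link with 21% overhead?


Effective throughput = 1000 * (1 - 21/100) = 790 Mbps
File size in Mb = 588 * 8 = 4704 Mb
Time = 4704 / 790
Time = 5.9544 seconds


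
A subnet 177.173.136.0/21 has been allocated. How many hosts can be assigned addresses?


Host bits = 32 - 21 = 11
Total addresses = 2^11 = 2048
Usable = total - 2 (network and broadcast)
Usable hosts: 2046


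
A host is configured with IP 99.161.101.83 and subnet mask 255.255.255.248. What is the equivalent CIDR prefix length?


Binary: 11111111.11111111.11111111.11111000
Count leading 1s
Prefix: /29


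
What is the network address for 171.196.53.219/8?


IP:   10101011.11000100.00110101.11011011
Mask: 11111111.00000000.00000000.00000000
AND operation:
Net:  10101011.00000000.00000000.00000000
Network: 171.0.0.0/8


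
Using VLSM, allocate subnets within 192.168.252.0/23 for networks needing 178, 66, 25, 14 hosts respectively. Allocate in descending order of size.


178 hosts -> /24 (254 usable): 192.168.252.0/24
66 hosts -> /25 (126 usable): 192.168.253.0/25
25 hosts -> /27 (30 usable): 192.168.253.128/27
14 hosts -> /28 (14 usable): 192.168.253.160/28
Allocation: 192.168.252.0/24 (178 hosts, 254 usable); 192.168.253.0/25 (66 hosts, 126 usable); 192.168.253.128/27 (25 hosts, 30 usable); 192.168.253.160/28 (14 hosts, 14 usable)


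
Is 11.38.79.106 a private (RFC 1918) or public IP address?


RFC 1918 private ranges:
  10.0.0.0/8 (10.0.0.0 - 10.255.255.255)
  172.16.0.0/12 (172.16.0.0 - 172.31.255.255)
  192.168.0.0/16 (192.168.0.0 - 192.168.255.255)
Public (not in any RFC 1918 range)


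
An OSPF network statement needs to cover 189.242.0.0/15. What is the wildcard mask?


Subnet mask: 255.254.0.0
Wildcard = 255.255.255.255 - subnet mask
255 - 255 = 0
255 - 254 = 1
255 - 0 = 255
255 - 0 = 255
Wildcard: 0.1.255.255


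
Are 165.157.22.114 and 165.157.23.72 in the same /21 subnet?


Mask: 255.255.248.0
165.157.22.114 AND mask = 165.157.16.0
165.157.23.72 AND mask = 165.157.16.0
Yes, same subnet (165.157.16.0)


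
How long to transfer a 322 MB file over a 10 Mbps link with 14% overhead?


Effective throughput = 10 * (1 - 14/100) = 8.6 Mbps
File size in Mb = 322 * 8 = 2576 Mb
Time = 2576 / 8.6
Time = 299.5349 seconds


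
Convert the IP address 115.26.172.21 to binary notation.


115 = 01110011
26 = 00011010
172 = 10101100
21 = 00010101
Binary: 01110011.00011010.10101100.00010101


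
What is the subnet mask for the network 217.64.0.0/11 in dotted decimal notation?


/11 means 11 network bits, 21 host bits
Binary: 11111111111000000000000000000000
Mask: 255.224.0.0


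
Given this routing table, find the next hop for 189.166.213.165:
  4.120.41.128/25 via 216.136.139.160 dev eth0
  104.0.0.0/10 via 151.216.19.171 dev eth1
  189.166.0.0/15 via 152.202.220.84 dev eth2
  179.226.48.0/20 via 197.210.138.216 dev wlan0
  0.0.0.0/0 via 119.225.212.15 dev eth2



Longest prefix match for 189.166.213.165:
  /25 4.120.41.128: no
  /10 104.0.0.0: no
  /15 189.166.0.0: MATCH
  /20 179.226.48.0: no
  /0 0.0.0.0: MATCH
Selected: next-hop 152.202.220.84 via eth2 (matched /15)


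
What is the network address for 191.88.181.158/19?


IP:   10111111.01011000.10110101.10011110
Mask: 11111111.11111111.11100000.00000000
AND operation:
Net:  10111111.01011000.10100000.00000000
Network: 191.88.160.0/19


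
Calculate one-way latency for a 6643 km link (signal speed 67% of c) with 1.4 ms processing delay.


Speed = 0.67 * 3e5 km/s = 201000 km/s
Propagation delay = 6643 / 201000 = 0.033 s = 33.0498 ms
Processing delay = 1.4 ms
Total one-way latency = 34.4498 ms
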